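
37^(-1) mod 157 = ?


Use the extended Euclidean algorithm on (157, 37); each row r = 157*s + 37*t:
r=157, s=1, t=0
r=37, s=0, t=1
q=4: r=9, s=1, t=-4   [157*(1) + 37*(-4) = 9]
q=4: r=1, s=-4, t=17   [157*(-4) + 37*(17) = 1]
q=9: r=0, s=37, t=-157   [157*(37) + 37*(-157) = 0]
GCD = 1 with t = 17, so 37*(17) ≡ 1 (mod 157)
Inverse = 17 mod 157 = 17
Check: 37 * 17 = 629 ≡ 1 (mod 157)

37^(-1) ≡ 17 (mod 157)


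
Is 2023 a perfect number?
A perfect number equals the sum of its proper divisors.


Proper divisors of 2023: 1, 7, 17, 119, 289
Sum = 1 + 7 + 17 + 119 + 289 = 433

No, 2023 is not perfect (433 ≠ 2023)


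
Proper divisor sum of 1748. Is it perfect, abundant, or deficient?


Proper divisors: 1, 2, 4, 19, 23, 38, 46, 76, 92, 437, 874
Sum = 1 + 2 + 4 + 19 + 23 + 38 + 46 + 76 + 92 + 437 + 874 = 1612
1612 < 1748 → deficient

s(1748) = 1612 (deficient)


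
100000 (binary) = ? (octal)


100000 (base 2) = 32 (decimal)
32 (decimal) = 40 (base 8)


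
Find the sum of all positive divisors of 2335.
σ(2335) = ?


Divisors of 2335: 1, 5, 467, 2335
Sum = 1 + 5 + 467 + 2335 = 2808

σ(2335) = 2808


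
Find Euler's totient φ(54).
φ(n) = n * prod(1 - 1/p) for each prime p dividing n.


54 = 2 × 3^3
Prime factors: 2, 3
φ(54) = 54 × (1-1/2) × (1-1/3)
= 54 × 1/2 × 2/3 = 18

φ(54) = 18


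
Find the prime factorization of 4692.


4692 / 2 = 2346
2346 / 2 = 1173
1173 / 3 = 391
391 / 17 = 23
23 / 23 = 1
4692 = 2^2 × 3 × 17 × 23


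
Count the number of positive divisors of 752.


752 = 2^4 × 47^1
d(752) = (4+1) × (1+1) = 10

10 divisors


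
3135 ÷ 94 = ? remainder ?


3135 = 94 * 33 + 33
Check: 3102 + 33 = 3135

q = 33, r = 33


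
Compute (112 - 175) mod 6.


112 - 175 = -63
-63 mod 6 = 3


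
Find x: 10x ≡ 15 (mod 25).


GCD(10, 25) = 5 divides 15
Divide: 2x ≡ 3 (mod 5)
x ≡ 4 (mod 5)


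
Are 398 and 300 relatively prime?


Euclidean algorithm:
398 = 1 * 300 + 98
300 = 3 * 98 + 6
98 = 16 * 6 + 2
6 = 3 * 2 + 0
GCD(398, 300) = 2

No, not coprime (GCD = 2)


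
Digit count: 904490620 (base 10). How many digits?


904490620 has 9 digits in base 10
floor(log10(904490620)) + 1 = floor(8.9564) + 1 = 9

9 digits (base 10)


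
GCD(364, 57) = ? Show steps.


364 = 6 * 57 + 22
57 = 2 * 22 + 13
22 = 1 * 13 + 9
13 = 1 * 9 + 4
9 = 2 * 4 + 1
4 = 4 * 1 + 0
GCD = 1


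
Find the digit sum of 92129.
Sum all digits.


9 + 2 + 1 + 2 + 9 = 23


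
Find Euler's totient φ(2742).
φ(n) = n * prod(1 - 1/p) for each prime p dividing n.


2742 = 2 × 3 × 457
Prime factors: 2, 3, 457
φ(2742) = 2742 × (1-1/2) × (1-1/3) × (1-1/457)
= 2742 × 1/2 × 2/3 × 456/457 = 912

φ(2742) = 912


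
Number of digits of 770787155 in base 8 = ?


770787155 in base 8 = 5574243523
Number of digits = 10

10 digits (base 8)


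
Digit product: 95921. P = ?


9 × 5 × 9 × 2 × 1 = 810


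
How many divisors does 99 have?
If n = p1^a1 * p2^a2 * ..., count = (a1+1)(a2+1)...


99 = 3^2 × 11^1
d(99) = (2+1) × (1+1) = 6

6 divisors


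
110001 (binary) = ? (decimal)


110001 (base 2) = 49 (decimal)
49 (decimal) = 49 (base 10)


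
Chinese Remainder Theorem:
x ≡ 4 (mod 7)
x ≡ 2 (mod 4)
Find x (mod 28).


M = 7*4 = 28
M1 = M/7 = 4, M2 = M/4 = 7
M1^(-1) mod 7 = 2, M2^(-1) mod 4 = 3
x = 4*4*2 + 2*7*3 = 74
74 mod 28 = 18
Check: 18 mod 7 = 4 ✓, 18 mod 4 = 2 ✓

x ≡ 18 (mod 28)


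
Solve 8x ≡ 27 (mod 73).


GCD(8, 73) = 1, unique solution
a^(-1) mod 73 = 64
x = 64 * 27 mod 73 = 49

x ≡ 49 (mod 73)


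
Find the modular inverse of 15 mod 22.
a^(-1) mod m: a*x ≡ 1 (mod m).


Use the extended Euclidean algorithm on (22, 15); each row r = 22*s + 15*t:
r=22, s=1, t=0
r=15, s=0, t=1
q=1: r=7, s=1, t=-1   [22*(1) + 15*(-1) = 7]
q=2: r=1, s=-2, t=3   [22*(-2) + 15*(3) = 1]
q=7: r=0, s=15, t=-22   [22*(15) + 15*(-22) = 0]
GCD = 1 with t = 3, so 15*(3) ≡ 1 (mod 22)
Inverse = 3 mod 22 = 3
Check: 15 * 3 = 45 ≡ 1 (mod 22)

15^(-1) ≡ 3 (mod 22)


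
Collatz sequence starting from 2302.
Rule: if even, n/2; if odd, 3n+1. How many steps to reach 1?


2302 → 1151 → 3454 → 1727 → 5182 → 2591 → 7774 → 3887 → 11662 → 5831 → 17494 → 8747 → 26242 → 13121 → 39364 → 19682 → 9841 → 29524 → 14762 → 7381 → 22144 → 11072 → 5536 → 2768 → 1384 → 692 → 346 → 173 → 520 → 260 → 130 → 65 → 196 → 98 → 49 → 148 → 74 → 37 → 112 → 56 → 28 → 14 → 7 → 22 → 11 → 34 → 17 → 52 → 26 → 13 → 40 → 20 → 10 → 5 → 16 → 8 → 4 → 2 → 1
Total steps = 58

58 steps


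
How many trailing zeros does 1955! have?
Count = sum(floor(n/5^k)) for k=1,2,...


floor(1955/5) = 391
floor(1955/25) = 78
floor(1955/125) = 15
floor(1955/625) = 3
Total = 487

487 trailing zeros


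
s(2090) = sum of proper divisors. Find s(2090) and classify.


Proper divisors: 1, 2, 5, 10, 11, 19, 22, 38, 55, 95, 110, 190, 209, 418, 1045
Sum = 1 + 2 + 5 + 10 + 11 + 19 + 22 + 38 + 55 + 95 + 110 + 190 + 209 + 418 + 1045 = 2230
2230 > 2090 → abundant

s(2090) = 2230 (abundant)


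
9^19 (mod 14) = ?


9^1 mod 14 = 9
9^2 mod 14 = 11
9^3 mod 14 = 1
9^4 mod 14 = 9
9^5 mod 14 = 11
9^6 mod 14 = 1
9^7 mod 14 = 9
9^8 mod 14 = 11
9^9 mod 14 = 1
9^10 mod 14 = 9
9^11 mod 14 = 11
9^12 mod 14 = 1
9^13 mod 14 = 9
9^14 mod 14 = 11
9^15 mod 14 = 1
9^16 mod 14 = 9
9^17 mod 14 = 11
9^18 mod 14 = 1
9^19 mod 14 = 9


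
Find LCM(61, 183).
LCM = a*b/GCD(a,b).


GCD(61, 183) = 61
LCM = 61*183/61 = 11163/61 = 183

LCM = 183


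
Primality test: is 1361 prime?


Check divisors up to sqrt(1361) = 36.8917
No divisors found.
1361 is prime.

Yes, 1361 is prime


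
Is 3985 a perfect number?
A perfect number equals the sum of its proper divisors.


Proper divisors of 3985: 1, 5, 797
Sum = 1 + 5 + 797 = 803

No, 3985 is not perfect (803 ≠ 3985)


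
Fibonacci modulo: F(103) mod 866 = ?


F(k) mod 866 for k=1..103:
1, 1, 2, 3, 5, 8, 13, 21, 34, 55, 89, 144, 233, 377, 610, 121, 731, 852, 717, 703, 554, 391, 79, 470, 549, 153, 702, 855, 691, 680, 505, 319, 824, 277, 235, 512, 747, 393, 274, 667, 75, 742, 817, 693, 644, 471, 249, 720, 103, 823, 60, 17, 77, 94, 171, 265, 436, 701, 271, 106, 377, 483, 860, 477, 471, 82, 553, 635, 322, 91, 413, 504, 51, 555, 606, 295, 35, 330, 365, 695, 194, 23, 217, 240, 457, 697, 288, 119, 407, 526, 67, 593, 660, 387, 181, 568, 749, 451, 334, 785, 253, 172, 425
F(103) mod 866 = 425


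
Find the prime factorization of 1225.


1225 / 5 = 245
245 / 5 = 49
49 / 7 = 7
7 / 7 = 1
1225 = 5^2 × 7^2


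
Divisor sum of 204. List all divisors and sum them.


Divisors of 204: 1, 2, 3, 4, 6, 12, 17, 34, 51, 68, 102, 204
Sum = 1 + 2 + 3 + 4 + 6 + 12 + 17 + 34 + 51 + 68 + 102 + 204 = 504

σ(204) = 504


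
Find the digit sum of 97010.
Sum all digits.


9 + 7 + 0 + 1 + 0 = 17


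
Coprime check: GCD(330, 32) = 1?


Euclidean algorithm:
330 = 10 * 32 + 10
32 = 3 * 10 + 2
10 = 5 * 2 + 0
GCD(330, 32) = 2

No, not coprime (GCD = 2)


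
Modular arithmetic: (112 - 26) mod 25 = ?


112 - 26 = 86
86 mod 25 = 11


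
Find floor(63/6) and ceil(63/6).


63/6 = 10.5000
floor = 10
ceil = 11

floor = 10, ceil = 11


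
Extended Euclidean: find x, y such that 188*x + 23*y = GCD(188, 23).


Tabular extended Euclidean (each row: r = 188*s + 23*t):
r=188, s=1, t=0
r=23, s=0, t=1
q=8: r=4, s=1, t=-8   [188*(1) + 23*(-8) = 4]
q=5: r=3, s=-5, t=41   [188*(-5) + 23*(41) = 3]
q=1: r=1, s=6, t=-49   [188*(6) + 23*(-49) = 1]
q=3: r=0, s=-23, t=188   [188*(-23) + 23*(188) = 0]
GCD = 1; from the row with r=1: x=6, y=-49
Check: 188*(6) + 23*(-49) = 1128 - 1127 = 1

GCD = 1, x = 6, y = -49


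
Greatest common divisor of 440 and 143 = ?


440 = 3 * 143 + 11
143 = 13 * 11 + 0
GCD = 11


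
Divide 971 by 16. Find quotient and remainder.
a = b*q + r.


971 = 16 * 60 + 11
Check: 960 + 11 = 971

q = 60, r = 11


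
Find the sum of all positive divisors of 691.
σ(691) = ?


Divisors of 691: 1, 691
Sum = 1 + 691 = 692

σ(691) = 692


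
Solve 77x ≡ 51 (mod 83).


GCD(77, 83) = 1, unique solution
a^(-1) mod 83 = 69
x = 69 * 51 mod 83 = 33

x ≡ 33 (mod 83)


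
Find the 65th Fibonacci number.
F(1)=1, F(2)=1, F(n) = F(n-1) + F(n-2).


Sequence: 1, 1, 2, 3, 5, 8, 13, 21, 34, 55, 89, 144, 233, 377, 610, 987, 1597, 2584, 4181, 6765, 10946, 17711, 28657, 46368, 75025, 121393, 196418, 317811, 514229, 832040, 1346269, 2178309, 3524578, 5702887, 9227465, 14930352, 24157817, 39088169, 63245986, 102334155, 165580141, 267914296, 433494437, 701408733, 1134903170, 1836311903, 2971215073, 4807526976, 7778742049, 12586269025, 20365011074, 32951280099, 53316291173, 86267571272, 139583862445, 225851433717, 365435296162, 591286729879, 956722026041, 1548008755920, 2504730781961, 4052739537881, 6557470319842, 10610209857723, 17167680177565
F(65) = 17167680177565


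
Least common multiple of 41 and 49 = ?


GCD(41, 49) = 1
LCM = 41*49/1 = 2009/1 = 2009

LCM = 2009


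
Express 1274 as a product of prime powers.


1274 / 2 = 637
637 / 7 = 91
91 / 7 = 13
13 / 13 = 1
1274 = 2 × 7^2 × 13


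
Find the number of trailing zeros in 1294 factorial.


floor(1294/5) = 258
floor(1294/25) = 51
floor(1294/125) = 10
floor(1294/625) = 2
Total = 321

321 trailing zeros


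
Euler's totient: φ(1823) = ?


1823 = 1823
Prime factors: 1823
φ(1823) = 1823 × (1-1/1823)
= 1823 × 1822/1823 = 1822

φ(1823) = 1822


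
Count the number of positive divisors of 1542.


1542 = 2^1 × 3^1 × 257^1
d(1542) = (1+1) × (1+1) × (1+1) = 8

8 divisors


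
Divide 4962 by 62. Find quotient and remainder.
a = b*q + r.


4962 = 62 * 80 + 2
Check: 4960 + 2 = 4962

q = 80, r = 2


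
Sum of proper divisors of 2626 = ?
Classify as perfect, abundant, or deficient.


Proper divisors: 1, 2, 13, 26, 101, 202, 1313
Sum = 1 + 2 + 13 + 26 + 101 + 202 + 1313 = 1658
1658 < 2626 → deficient

s(2626) = 1658 (deficient)


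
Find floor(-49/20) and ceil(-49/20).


-49/20 = -2.4500
floor = -3
ceil = -2

floor = -3, ceil = -2


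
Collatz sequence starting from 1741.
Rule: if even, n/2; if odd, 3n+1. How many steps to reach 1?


1741 → 5224 → 2612 → 1306 → 653 → 1960 → 980 → 490 → 245 → 736 → 368 → 184 → 92 → 46 → 23 → 70 → 35 → 106 → 53 → 160 → 80 → 40 → 20 → 10 → 5 → 16 → 8 → 4 → 2 → 1
Total steps = 29

29 steps


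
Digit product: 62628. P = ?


6 × 2 × 6 × 2 × 8 = 1152


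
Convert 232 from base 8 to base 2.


232 (base 8) = 154 (decimal)
154 (decimal) = 10011010 (base 2)


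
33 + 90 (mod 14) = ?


33 + 90 = 123
123 mod 14 = 11


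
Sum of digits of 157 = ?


1 + 5 + 7 = 13


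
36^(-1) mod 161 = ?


Use the extended Euclidean algorithm on (161, 36); each row r = 161*s + 36*t:
r=161, s=1, t=0
r=36, s=0, t=1
q=4: r=17, s=1, t=-4   [161*(1) + 36*(-4) = 17]
q=2: r=2, s=-2, t=9   [161*(-2) + 36*(9) = 2]
q=8: r=1, s=17, t=-76   [161*(17) + 36*(-76) = 1]
q=2: r=0, s=-36, t=161   [161*(-36) + 36*(161) = 0]
GCD = 1 with t = -76, so 36*(-76) ≡ 1 (mod 161)
Inverse = -76 mod 161 = 85
Check: 36 * 85 = 3060 ≡ 1 (mod 161)

36^(-1) ≡ 85 (mod 161)


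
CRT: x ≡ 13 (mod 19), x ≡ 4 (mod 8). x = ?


M = 19*8 = 152
M1 = M/19 = 8, M2 = M/8 = 19
M1^(-1) mod 19 = 12, M2^(-1) mod 8 = 3
x = 13*8*12 + 4*19*3 = 1476
1476 mod 152 = 108
Check: 108 mod 19 = 13 ✓, 108 mod 8 = 4 ✓

x ≡ 108 (mod 152)


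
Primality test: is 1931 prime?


Check divisors up to sqrt(1931) = 43.9431
No divisors found.
1931 is prime.

Yes, 1931 is prime


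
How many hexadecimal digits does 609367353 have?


609367353 in base 16 = 24523539
Number of digits = 8

8 digits (base 16)


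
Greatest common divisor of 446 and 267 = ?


446 = 1 * 267 + 179
267 = 1 * 179 + 88
179 = 2 * 88 + 3
88 = 29 * 3 + 1
3 = 3 * 1 + 0
GCD = 1


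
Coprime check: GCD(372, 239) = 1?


Euclidean algorithm:
372 = 1 * 239 + 133
239 = 1 * 133 + 106
133 = 1 * 106 + 27
106 = 3 * 27 + 25
27 = 1 * 25 + 2
25 = 12 * 2 + 1
2 = 2 * 1 + 0
GCD(372, 239) = 1

Yes, coprime (GCD = 1)


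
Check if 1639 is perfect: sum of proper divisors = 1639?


Proper divisors of 1639: 1, 11, 149
Sum = 1 + 11 + 149 = 161

No, 1639 is not perfect (161 ≠ 1639)


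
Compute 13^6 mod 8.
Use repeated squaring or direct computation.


13^1 mod 8 = 5
13^2 mod 8 = 1
13^3 mod 8 = 5
13^4 mod 8 = 1
13^5 mod 8 = 5
13^6 mod 8 = 1


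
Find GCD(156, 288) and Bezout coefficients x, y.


Tabular extended Euclidean (each row: r = 156*s + 288*t):
r=156, s=1, t=0
r=288, s=0, t=1
q=0: r=156, s=1, t=0   [156*(1) + 288*(0) = 156]
q=1: r=132, s=-1, t=1   [156*(-1) + 288*(1) = 132]
q=1: r=24, s=2, t=-1   [156*(2) + 288*(-1) = 24]
q=5: r=12, s=-11, t=6   [156*(-11) + 288*(6) = 12]
q=2: r=0, s=24, t=-13   [156*(24) + 288*(-13) = 0]
GCD = 12; from the row with r=12: x=-11, y=6
Check: 156*(-11) + 288*(6) = -1716 + 1728 = 12

GCD = 12, x = -11, y = 6


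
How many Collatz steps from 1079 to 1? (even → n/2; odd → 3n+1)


1079 → 3238 → 1619 → 4858 → 2429 → 7288 → 3644 → 1822 → 911 → 2734 → 1367 → 4102 → 2051 → 6154 → 3077 → 9232 → 4616 → 2308 → 1154 → 577 → 1732 → 866 → 433 → 1300 → 650 → 325 → 976 → 488 → 244 → 122 → 61 → 184 → 92 → 46 → 23 → 70 → 35 → 106 → 53 → 160 → 80 → 40 → 20 → 10 → 5 → 16 → 8 → 4 → 2 → 1
Total steps = 49

49 steps


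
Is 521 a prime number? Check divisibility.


Check divisors up to sqrt(521) = 22.8254
No divisors found.
521 is prime.

Yes, 521 is prime


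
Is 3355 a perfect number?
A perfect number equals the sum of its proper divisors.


Proper divisors of 3355: 1, 5, 11, 55, 61, 305, 671
Sum = 1 + 5 + 11 + 55 + 61 + 305 + 671 = 1109

No, 3355 is not perfect (1109 ≠ 3355)


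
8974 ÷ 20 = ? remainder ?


8974 = 20 * 448 + 14
Check: 8960 + 14 = 8974

q = 448, r = 14


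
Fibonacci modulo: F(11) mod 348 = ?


F(k) mod 348 for k=1..11:
1, 1, 2, 3, 5, 8, 13, 21, 34, 55, 89
F(11) mod 348 = 89


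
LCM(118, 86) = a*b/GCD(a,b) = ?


GCD(118, 86) = 2
LCM = 118*86/2 = 10148/2 = 5074

LCM = 5074


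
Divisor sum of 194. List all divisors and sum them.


Divisors of 194: 1, 2, 97, 194
Sum = 1 + 2 + 97 + 194 = 294

σ(194) = 294


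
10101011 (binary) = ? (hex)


10101011 (base 2) = 171 (decimal)
171 (decimal) = AB (base 16)


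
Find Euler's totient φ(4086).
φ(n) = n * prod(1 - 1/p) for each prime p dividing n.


4086 = 2 × 3^2 × 227
Prime factors: 2, 3, 227
φ(4086) = 4086 × (1-1/2) × (1-1/3) × (1-1/227)
= 4086 × 1/2 × 2/3 × 226/227 = 1356

φ(4086) = 1356


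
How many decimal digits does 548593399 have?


548593399 has 9 digits in base 10
floor(log10(548593399)) + 1 = floor(8.7393) + 1 = 9

9 digits (base 10)


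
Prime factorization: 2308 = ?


2308 / 2 = 1154
1154 / 2 = 577
577 / 577 = 1
2308 = 2^2 × 577


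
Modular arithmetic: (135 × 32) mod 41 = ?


135 × 32 = 4320
4320 mod 41 = 15


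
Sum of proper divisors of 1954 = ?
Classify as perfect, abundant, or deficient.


Proper divisors: 1, 2, 977
Sum = 1 + 2 + 977 = 980
980 < 1954 → deficient

s(1954) = 980 (deficient)


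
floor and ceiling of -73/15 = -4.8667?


-73/15 = -4.8667
floor = -5
ceil = -4

floor = -5, ceil = -4


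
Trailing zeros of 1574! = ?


floor(1574/5) = 314
floor(1574/25) = 62
floor(1574/125) = 12
floor(1574/625) = 2
Total = 390

390 trailing zeros


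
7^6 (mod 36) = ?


7^1 mod 36 = 7
7^2 mod 36 = 13
7^3 mod 36 = 19
7^4 mod 36 = 25
7^5 mod 36 = 31
7^6 mod 36 = 1


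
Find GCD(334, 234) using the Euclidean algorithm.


334 = 1 * 234 + 100
234 = 2 * 100 + 34
100 = 2 * 34 + 32
34 = 1 * 32 + 2
32 = 16 * 2 + 0
GCD = 2


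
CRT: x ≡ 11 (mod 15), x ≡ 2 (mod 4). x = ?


M = 15*4 = 60
M1 = M/15 = 4, M2 = M/4 = 15
M1^(-1) mod 15 = 4, M2^(-1) mod 4 = 3
x = 11*4*4 + 2*15*3 = 266
266 mod 60 = 26
Check: 26 mod 15 = 11 ✓, 26 mod 4 = 2 ✓

x ≡ 26 (mod 60)


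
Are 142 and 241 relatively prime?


Euclidean algorithm:
241 = 1 * 142 + 99
142 = 1 * 99 + 43
99 = 2 * 43 + 13
43 = 3 * 13 + 4
13 = 3 * 4 + 1
4 = 4 * 1 + 0
GCD(142, 241) = 1

Yes, coprime (GCD = 1)


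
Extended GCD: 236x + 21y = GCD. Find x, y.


Tabular extended Euclidean (each row: r = 236*s + 21*t):
r=236, s=1, t=0
r=21, s=0, t=1
q=11: r=5, s=1, t=-11   [236*(1) + 21*(-11) = 5]
q=4: r=1, s=-4, t=45   [236*(-4) + 21*(45) = 1]
q=5: r=0, s=21, t=-236   [236*(21) + 21*(-236) = 0]
GCD = 1; from the row with r=1: x=-4, y=45
Check: 236*(-4) + 21*(45) = -944 + 945 = 1

GCD = 1, x = -4, y = 45


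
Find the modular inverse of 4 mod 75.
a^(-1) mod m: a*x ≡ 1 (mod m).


Use the extended Euclidean algorithm on (75, 4); each row r = 75*s + 4*t:
r=75, s=1, t=0
r=4, s=0, t=1
q=18: r=3, s=1, t=-18   [75*(1) + 4*(-18) = 3]
q=1: r=1, s=-1, t=19   [75*(-1) + 4*(19) = 1]
q=3: r=0, s=4, t=-75   [75*(4) + 4*(-75) = 0]
GCD = 1 with t = 19, so 4*(19) ≡ 1 (mod 75)
Inverse = 19 mod 75 = 19
Check: 4 * 19 = 76 ≡ 1 (mod 75)

4^(-1) ≡ 19 (mod 75)


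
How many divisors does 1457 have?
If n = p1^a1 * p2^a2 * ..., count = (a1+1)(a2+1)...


1457 = 31^1 × 47^1
d(1457) = (1+1) × (1+1) = 4

4 divisors


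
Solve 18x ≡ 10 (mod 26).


GCD(18, 26) = 2 divides 10
Divide: 9x ≡ 5 (mod 13)
x ≡ 2 (mod 13)


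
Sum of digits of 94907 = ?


9 + 4 + 9 + 0 + 7 = 29


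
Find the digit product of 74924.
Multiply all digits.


7 × 4 × 9 × 2 × 4 = 2016


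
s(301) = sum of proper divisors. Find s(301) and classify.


Proper divisors: 1, 7, 43
Sum = 1 + 7 + 43 = 51
51 < 301 → deficient

s(301) = 51 (deficient)


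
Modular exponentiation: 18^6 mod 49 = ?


18^1 mod 49 = 18
18^2 mod 49 = 30
18^3 mod 49 = 1
18^4 mod 49 = 18
18^5 mod 49 = 30
18^6 mod 49 = 1


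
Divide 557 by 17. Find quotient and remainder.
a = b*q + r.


557 = 17 * 32 + 13
Check: 544 + 13 = 557

q = 32, r = 13


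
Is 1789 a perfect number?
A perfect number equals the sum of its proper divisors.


Proper divisors of 1789: 1
Sum = 1 = 1

No, 1789 is not perfect (1 ≠ 1789)


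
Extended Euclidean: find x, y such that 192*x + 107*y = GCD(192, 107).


Tabular extended Euclidean (each row: r = 192*s + 107*t):
r=192, s=1, t=0
r=107, s=0, t=1
q=1: r=85, s=1, t=-1   [192*(1) + 107*(-1) = 85]
q=1: r=22, s=-1, t=2   [192*(-1) + 107*(2) = 22]
q=3: r=19, s=4, t=-7   [192*(4) + 107*(-7) = 19]
q=1: r=3, s=-5, t=9   [192*(-5) + 107*(9) = 3]
q=6: r=1, s=34, t=-61   [192*(34) + 107*(-61) = 1]
q=3: r=0, s=-107, t=192   [192*(-107) + 107*(192) = 0]
GCD = 1; from the row with r=1: x=34, y=-61
Check: 192*(34) + 107*(-61) = 6528 - 6527 = 1

GCD = 1, x = 34, y = -61


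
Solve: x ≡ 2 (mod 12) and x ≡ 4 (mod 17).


M = 12*17 = 204
M1 = M/12 = 17, M2 = M/17 = 12
M1^(-1) mod 12 = 5, M2^(-1) mod 17 = 10
x = 2*17*5 + 4*12*10 = 650
650 mod 204 = 38
Check: 38 mod 12 = 2 ✓, 38 mod 17 = 4 ✓

x ≡ 38 (mod 204)


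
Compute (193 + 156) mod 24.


193 + 156 = 349
349 mod 24 = 13


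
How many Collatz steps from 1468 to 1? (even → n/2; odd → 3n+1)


1468 → 734 → 367 → 1102 → 551 → 1654 → 827 → 2482 → 1241 → 3724 → 1862 → 931 → 2794 → 1397 → 4192 → 2096 → 1048 → 524 → 262 → 131 → 394 → 197 → 592 → 296 → 148 → 74 → 37 → 112 → 56 → 28 → 14 → 7 → 22 → 11 → 34 → 17 → 52 → 26 → 13 → 40 → 20 → 10 → 5 → 16 → 8 → 4 → 2 → 1
Total steps = 47

47 steps


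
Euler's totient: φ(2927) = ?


2927 = 2927
Prime factors: 2927
φ(2927) = 2927 × (1-1/2927)
= 2927 × 2926/2927 = 2926

φ(2927) = 2926


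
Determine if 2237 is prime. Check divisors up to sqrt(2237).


Check divisors up to sqrt(2237) = 47.2969
No divisors found.
2237 is prime.

Yes, 2237 is prime


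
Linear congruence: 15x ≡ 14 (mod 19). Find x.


GCD(15, 19) = 1, unique solution
a^(-1) mod 19 = 14
x = 14 * 14 mod 19 = 6

x ≡ 6 (mod 19)


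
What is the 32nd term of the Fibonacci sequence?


Sequence: 1, 1, 2, 3, 5, 8, 13, 21, 34, 55, 89, 144, 233, 377, 610, 987, 1597, 2584, 4181, 6765, 10946, 17711, 28657, 46368, 75025, 121393, 196418, 317811, 514229, 832040, 1346269, 2178309
F(32) = 2178309


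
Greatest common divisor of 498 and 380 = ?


498 = 1 * 380 + 118
380 = 3 * 118 + 26
118 = 4 * 26 + 14
26 = 1 * 14 + 12
14 = 1 * 12 + 2
12 = 6 * 2 + 0
GCD = 2


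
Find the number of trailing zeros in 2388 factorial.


floor(2388/5) = 477
floor(2388/25) = 95
floor(2388/125) = 19
floor(2388/625) = 3
Total = 594

594 trailing zeros


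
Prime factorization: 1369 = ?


1369 / 37 = 37
37 / 37 = 1
1369 = 37^2


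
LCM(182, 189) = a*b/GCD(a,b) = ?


GCD(182, 189) = 7
LCM = 182*189/7 = 34398/7 = 4914

LCM = 4914


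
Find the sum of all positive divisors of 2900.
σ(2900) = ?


Divisors of 2900: 1, 2, 4, 5, 10, 20, 25, 29, 50, 58, 100, 116, 145, 290, 580, 725, 1450, 2900
Sum = 1 + 2 + 4 + 5 + 10 + 20 + 25 + 29 + 50 + 58 + 100 + 116 + 145 + 290 + 580 + 725 + 1450 + 2900 = 6510

σ(2900) = 6510


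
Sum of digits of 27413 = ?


2 + 7 + 4 + 1 + 3 = 17


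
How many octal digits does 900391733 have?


900391733 in base 8 = 6552561465
Number of digits = 10

10 digits (base 8)


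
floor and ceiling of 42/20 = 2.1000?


42/20 = 2.1000
floor = 2
ceil = 3

floor = 2, ceil = 3


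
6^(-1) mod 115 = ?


Use the extended Euclidean algorithm on (115, 6); each row r = 115*s + 6*t:
r=115, s=1, t=0
r=6, s=0, t=1
q=19: r=1, s=1, t=-19   [115*(1) + 6*(-19) = 1]
q=6: r=0, s=-6, t=115   [115*(-6) + 6*(115) = 0]
GCD = 1 with t = -19, so 6*(-19) ≡ 1 (mod 115)
Inverse = -19 mod 115 = 96
Check: 6 * 96 = 576 ≡ 1 (mod 115)

6^(-1) ≡ 96 (mod 115)


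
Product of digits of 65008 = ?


6 × 5 × 0 × 0 × 8 = 0


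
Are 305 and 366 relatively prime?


Euclidean algorithm:
366 = 1 * 305 + 61
305 = 5 * 61 + 0
GCD(305, 366) = 61

No, not coprime (GCD = 61)


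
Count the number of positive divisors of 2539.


2539 = 2539^1
d(2539) = (1+1) = 2

2 divisors


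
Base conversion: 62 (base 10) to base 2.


62 (base 10) = 62 (decimal)
62 (decimal) = 111110 (base 2)


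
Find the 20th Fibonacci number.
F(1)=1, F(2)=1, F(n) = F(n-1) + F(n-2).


Sequence: 1, 1, 2, 3, 5, 8, 13, 21, 34, 55, 89, 144, 233, 377, 610, 987, 1597, 2584, 4181, 6765
F(20) = 6765


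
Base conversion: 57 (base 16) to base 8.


57 (base 16) = 87 (decimal)
87 (decimal) = 127 (base 8)


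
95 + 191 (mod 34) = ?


95 + 191 = 286
286 mod 34 = 14


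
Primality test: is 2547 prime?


2547 / 3 = 849 (exact division)
2547 is NOT prime.

No, 2547 is not prime


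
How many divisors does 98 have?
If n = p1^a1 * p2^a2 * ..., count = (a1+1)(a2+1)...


98 = 2^1 × 7^2
d(98) = (1+1) × (2+1) = 6

6 divisors


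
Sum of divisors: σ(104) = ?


Divisors of 104: 1, 2, 4, 8, 13, 26, 52, 104
Sum = 1 + 2 + 4 + 8 + 13 + 26 + 52 + 104 = 210

σ(104) = 210


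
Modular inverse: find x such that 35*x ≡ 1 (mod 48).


Use the extended Euclidean algorithm on (48, 35); each row r = 48*s + 35*t:
r=48, s=1, t=0
r=35, s=0, t=1
q=1: r=13, s=1, t=-1   [48*(1) + 35*(-1) = 13]
q=2: r=9, s=-2, t=3   [48*(-2) + 35*(3) = 9]
q=1: r=4, s=3, t=-4   [48*(3) + 35*(-4) = 4]
q=2: r=1, s=-8, t=11   [48*(-8) + 35*(11) = 1]
q=4: r=0, s=35, t=-48   [48*(35) + 35*(-48) = 0]
GCD = 1 with t = 11, so 35*(11) ≡ 1 (mod 48)
Inverse = 11 mod 48 = 11
Check: 35 * 11 = 385 ≡ 1 (mod 48)

35^(-1) ≡ 11 (mod 48)


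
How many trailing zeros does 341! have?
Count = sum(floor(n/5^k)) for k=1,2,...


floor(341/5) = 68
floor(341/25) = 13
floor(341/125) = 2
Total = 83

83 trailing zeros


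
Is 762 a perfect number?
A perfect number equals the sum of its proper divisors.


Proper divisors of 762: 1, 2, 3, 6, 127, 254, 381
Sum = 1 + 2 + 3 + 6 + 127 + 254 + 381 = 774

No, 762 is not perfect (774 ≠ 762)


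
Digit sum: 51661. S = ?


5 + 1 + 6 + 6 + 1 = 19


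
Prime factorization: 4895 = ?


4895 / 5 = 979
979 / 11 = 89
89 / 89 = 1
4895 = 5 × 11 × 89


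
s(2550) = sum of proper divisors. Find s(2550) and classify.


Proper divisors: 1, 2, 3, 5, 6, 10, 15, 17, 25, 30, 34, 50, 51, 75, 85, 102, 150, 170, 255, 425, 510, 850, 1275
Sum = 1 + 2 + 3 + 5 + 6 + 10 + 15 + 17 + 25 + 30 + 34 + 50 + 51 + 75 + 85 + 102 + 150 + 170 + 255 + 425 + 510 + 850 + 1275 = 4146
4146 > 2550 → abundant

s(2550) = 4146 (abundant)


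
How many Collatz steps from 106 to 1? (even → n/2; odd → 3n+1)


106 → 53 → 160 → 80 → 40 → 20 → 10 → 5 → 16 → 8 → 4 → 2 → 1
Total steps = 12

12 steps


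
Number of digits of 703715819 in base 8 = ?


703715819 in base 8 = 5174354753
Number of digits = 10

10 digits (base 8)


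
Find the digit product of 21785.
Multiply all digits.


2 × 1 × 7 × 8 × 5 = 560


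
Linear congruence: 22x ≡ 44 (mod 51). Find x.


GCD(22, 51) = 1, unique solution
a^(-1) mod 51 = 7
x = 7 * 44 mod 51 = 2

x ≡ 2 (mod 51)


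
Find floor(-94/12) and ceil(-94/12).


-94/12 = -7.8333
floor = -8
ceil = -7

floor = -8, ceil = -7


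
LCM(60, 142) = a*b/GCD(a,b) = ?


GCD(60, 142) = 2
LCM = 60*142/2 = 8520/2 = 4260

LCM = 4260


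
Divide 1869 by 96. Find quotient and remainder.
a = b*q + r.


1869 = 96 * 19 + 45
Check: 1824 + 45 = 1869

q = 19, r = 45


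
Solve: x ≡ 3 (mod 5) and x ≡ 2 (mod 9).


M = 5*9 = 45
M1 = M/5 = 9, M2 = M/9 = 5
M1^(-1) mod 5 = 4, M2^(-1) mod 9 = 2
x = 3*9*4 + 2*5*2 = 128
128 mod 45 = 38
Check: 38 mod 5 = 3 ✓, 38 mod 9 = 2 ✓

x ≡ 38 (mod 45)


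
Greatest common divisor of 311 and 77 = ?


311 = 4 * 77 + 3
77 = 25 * 3 + 2
3 = 1 * 2 + 1
2 = 2 * 1 + 0
GCD = 1


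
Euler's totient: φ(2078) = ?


2078 = 2 × 1039
Prime factors: 2, 1039
φ(2078) = 2078 × (1-1/2) × (1-1/1039)
= 2078 × 1/2 × 1038/1039 = 1038

φ(2078) = 1038


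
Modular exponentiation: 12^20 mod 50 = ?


12^1 mod 50 = 12
12^2 mod 50 = 44
12^3 mod 50 = 28
12^4 mod 50 = 36
12^5 mod 50 = 32
12^6 mod 50 = 34
12^7 mod 50 = 8
12^8 mod 50 = 46
12^9 mod 50 = 2
12^10 mod 50 = 24
12^11 mod 50 = 38
12^12 mod 50 = 6
12^13 mod 50 = 22
12^14 mod 50 = 14
12^15 mod 50 = 18
12^16 mod 50 = 16
12^17 mod 50 = 42
12^18 mod 50 = 4
12^19 mod 50 = 48
12^20 mod 50 = 26


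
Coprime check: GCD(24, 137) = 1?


Euclidean algorithm:
137 = 5 * 24 + 17
24 = 1 * 17 + 7
17 = 2 * 7 + 3
7 = 2 * 3 + 1
3 = 3 * 1 + 0
GCD(24, 137) = 1

Yes, coprime (GCD = 1)


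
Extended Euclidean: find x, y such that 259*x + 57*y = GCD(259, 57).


Tabular extended Euclidean (each row: r = 259*s + 57*t):
r=259, s=1, t=0
r=57, s=0, t=1
q=4: r=31, s=1, t=-4   [259*(1) + 57*(-4) = 31]
q=1: r=26, s=-1, t=5   [259*(-1) + 57*(5) = 26]
q=1: r=5, s=2, t=-9   [259*(2) + 57*(-9) = 5]
q=5: r=1, s=-11, t=50   [259*(-11) + 57*(50) = 1]
q=5: r=0, s=57, t=-259   [259*(57) + 57*(-259) = 0]
GCD = 1; from the row with r=1: x=-11, y=50
Check: 259*(-11) + 57*(50) = -2849 + 2850 = 1

GCD = 1, x = -11, y = 50


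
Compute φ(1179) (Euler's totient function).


1179 = 3^2 × 131
Prime factors: 3, 131
φ(1179) = 1179 × (1-1/3) × (1-1/131)
= 1179 × 2/3 × 130/131 = 780

φ(1179) = 780


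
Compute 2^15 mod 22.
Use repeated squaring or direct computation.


2^1 mod 22 = 2
2^2 mod 22 = 4
2^3 mod 22 = 8
2^4 mod 22 = 16
2^5 mod 22 = 10
2^6 mod 22 = 20
2^7 mod 22 = 18
2^8 mod 22 = 14
2^9 mod 22 = 6
2^10 mod 22 = 12
2^11 mod 22 = 2
2^12 mod 22 = 4
2^13 mod 22 = 8
2^14 mod 22 = 16
2^15 mod 22 = 10


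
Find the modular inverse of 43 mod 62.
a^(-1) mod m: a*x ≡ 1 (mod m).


Use the extended Euclidean algorithm on (62, 43); each row r = 62*s + 43*t:
r=62, s=1, t=0
r=43, s=0, t=1
q=1: r=19, s=1, t=-1   [62*(1) + 43*(-1) = 19]
q=2: r=5, s=-2, t=3   [62*(-2) + 43*(3) = 5]
q=3: r=4, s=7, t=-10   [62*(7) + 43*(-10) = 4]
q=1: r=1, s=-9, t=13   [62*(-9) + 43*(13) = 1]
q=4: r=0, s=43, t=-62   [62*(43) + 43*(-62) = 0]
GCD = 1 with t = 13, so 43*(13) ≡ 1 (mod 62)
Inverse = 13 mod 62 = 13
Check: 43 * 13 = 559 ≡ 1 (mod 62)

43^(-1) ≡ 13 (mod 62)


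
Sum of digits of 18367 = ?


1 + 8 + 3 + 6 + 7 = 25


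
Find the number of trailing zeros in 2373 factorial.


floor(2373/5) = 474
floor(2373/25) = 94
floor(2373/125) = 18
floor(2373/625) = 3
Total = 589

589 trailing zeros


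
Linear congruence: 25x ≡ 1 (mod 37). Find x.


GCD(25, 37) = 1, unique solution
a^(-1) mod 37 = 3
x = 3 * 1 mod 37 = 3

x ≡ 3 (mod 37)


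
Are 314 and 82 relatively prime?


Euclidean algorithm:
314 = 3 * 82 + 68
82 = 1 * 68 + 14
68 = 4 * 14 + 12
14 = 1 * 12 + 2
12 = 6 * 2 + 0
GCD(314, 82) = 2

No, not coprime (GCD = 2)


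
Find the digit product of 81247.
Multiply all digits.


8 × 1 × 2 × 4 × 7 = 448


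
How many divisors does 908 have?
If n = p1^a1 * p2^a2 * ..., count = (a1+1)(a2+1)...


908 = 2^2 × 227^1
d(908) = (2+1) × (1+1) = 6

6 divisors


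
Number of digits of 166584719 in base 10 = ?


166584719 has 9 digits in base 10
floor(log10(166584719)) + 1 = floor(8.2216) + 1 = 9

9 digits (base 10)


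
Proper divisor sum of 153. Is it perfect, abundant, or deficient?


Proper divisors: 1, 3, 9, 17, 51
Sum = 1 + 3 + 9 + 17 + 51 = 81
81 < 153 → deficient

s(153) = 81 (deficient)


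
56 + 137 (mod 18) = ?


56 + 137 = 193
193 mod 18 = 13


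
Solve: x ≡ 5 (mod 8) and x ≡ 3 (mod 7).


M = 8*7 = 56
M1 = M/8 = 7, M2 = M/7 = 8
M1^(-1) mod 8 = 7, M2^(-1) mod 7 = 1
x = 5*7*7 + 3*8*1 = 269
269 mod 56 = 45
Check: 45 mod 8 = 5 ✓, 45 mod 7 = 3 ✓

x ≡ 45 (mod 56)


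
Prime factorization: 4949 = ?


4949 / 7 = 707
707 / 7 = 101
101 / 101 = 1
4949 = 7^2 × 101


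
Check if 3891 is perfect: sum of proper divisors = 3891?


Proper divisors of 3891: 1, 3, 1297
Sum = 1 + 3 + 1297 = 1301

No, 3891 is not perfect (1301 ≠ 3891)


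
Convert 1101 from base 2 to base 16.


1101 (base 2) = 13 (decimal)
13 (decimal) = D (base 16)


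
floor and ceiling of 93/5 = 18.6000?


93/5 = 18.6000
floor = 18
ceil = 19

floor = 18, ceil = 19


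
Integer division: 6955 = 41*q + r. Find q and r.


6955 = 41 * 169 + 26
Check: 6929 + 26 = 6955

q = 169, r = 26


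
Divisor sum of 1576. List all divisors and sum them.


Divisors of 1576: 1, 2, 4, 8, 197, 394, 788, 1576
Sum = 1 + 2 + 4 + 8 + 197 + 394 + 788 + 1576 = 2970

σ(1576) = 2970


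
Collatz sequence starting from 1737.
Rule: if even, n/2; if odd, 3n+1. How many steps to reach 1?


1737 → 5212 → 2606 → 1303 → 3910 → 1955 → 5866 → 2933 → 8800 → 4400 → 2200 → 1100 → 550 → 275 → 826 → 413 → 1240 → 620 → 310 → 155 → 466 → 233 → 700 → 350 → 175 → 526 → 263 → 790 → 395 → 1186 → 593 → 1780 → 890 → 445 → 1336 → 668 → 334 → 167 → 502 → 251 → 754 → 377 → 1132 → 566 → 283 → 850 → 425 → 1276 → 638 → 319 → 958 → 479 → 1438 → 719 → 2158 → 1079 → 3238 → 1619 → 4858 → 2429 → 7288 → 3644 → 1822 → 911 → 2734 → 1367 → 4102 → 2051 → 6154 → 3077 → 9232 → 4616 → 2308 → 1154 → 577 → 1732 → 866 → 433 → 1300 → 650 → 325 → 976 → 488 → 244 → 122 → 61 → 184 → 92 → 46 → 23 → 70 → 35 → 106 → 53 → 160 → 80 → 40 → 20 → 10 → 5 → 16 → 8 → 4 → 2 → 1
Total steps = 104

104 steps


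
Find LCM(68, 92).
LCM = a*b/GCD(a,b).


GCD(68, 92) = 4
LCM = 68*92/4 = 6256/4 = 1564

LCM = 1564


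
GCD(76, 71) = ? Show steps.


76 = 1 * 71 + 5
71 = 14 * 5 + 1
5 = 5 * 1 + 0
GCD = 1


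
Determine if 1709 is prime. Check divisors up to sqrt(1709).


Check divisors up to sqrt(1709) = 41.3401
No divisors found.
1709 is prime.

Yes, 1709 is prime


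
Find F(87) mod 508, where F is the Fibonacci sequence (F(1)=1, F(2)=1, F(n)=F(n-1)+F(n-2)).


F(k) mod 508 for k=1..87:
1, 1, 2, 3, 5, 8, 13, 21, 34, 55, 89, 144, 233, 377, 102, 479, 73, 44, 117, 161, 278, 439, 209, 140, 349, 489, 330, 311, 133, 444, 69, 5, 74, 79, 153, 232, 385, 109, 494, 95, 81, 176, 257, 433, 182, 107, 289, 396, 177, 65, 242, 307, 41, 348, 389, 229, 110, 339, 449, 280, 221, 501, 214, 207, 421, 120, 33, 153, 186, 339, 17, 356, 373, 221, 86, 307, 393, 192, 77, 269, 346, 107, 453, 52, 505, 49, 46
F(87) mod 508 = 46


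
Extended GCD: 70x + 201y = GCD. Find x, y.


Tabular extended Euclidean (each row: r = 70*s + 201*t):
r=70, s=1, t=0
r=201, s=0, t=1
q=0: r=70, s=1, t=0   [70*(1) + 201*(0) = 70]
q=2: r=61, s=-2, t=1   [70*(-2) + 201*(1) = 61]
q=1: r=9, s=3, t=-1   [70*(3) + 201*(-1) = 9]
q=6: r=7, s=-20, t=7   [70*(-20) + 201*(7) = 7]
q=1: r=2, s=23, t=-8   [70*(23) + 201*(-8) = 2]
q=3: r=1, s=-89, t=31   [70*(-89) + 201*(31) = 1]
q=2: r=0, s=201, t=-70   [70*(201) + 201*(-70) = 0]
GCD = 1; from the row with r=1: x=-89, y=31
Check: 70*(-89) + 201*(31) = -6230 + 6231 = 1

GCD = 1, x = -89, y = 31


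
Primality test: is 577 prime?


Check divisors up to sqrt(577) = 24.0208
No divisors found.
577 is prime.

Yes, 577 is prime


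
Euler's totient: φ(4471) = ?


4471 = 17 × 263
Prime factors: 17, 263
φ(4471) = 4471 × (1-1/17) × (1-1/263)
= 4471 × 16/17 × 262/263 = 4192

φ(4471) = 4192


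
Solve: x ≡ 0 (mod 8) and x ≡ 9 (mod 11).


M = 8*11 = 88
M1 = M/8 = 11, M2 = M/11 = 8
M1^(-1) mod 8 = 3, M2^(-1) mod 11 = 7
x = 0*11*3 + 9*8*7 = 504
504 mod 88 = 64
Check: 64 mod 8 = 0 ✓, 64 mod 11 = 9 ✓

x ≡ 64 (mod 88)


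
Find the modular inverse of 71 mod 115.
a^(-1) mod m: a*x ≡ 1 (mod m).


Use the extended Euclidean algorithm on (115, 71); each row r = 115*s + 71*t:
r=115, s=1, t=0
r=71, s=0, t=1
q=1: r=44, s=1, t=-1   [115*(1) + 71*(-1) = 44]
q=1: r=27, s=-1, t=2   [115*(-1) + 71*(2) = 27]
q=1: r=17, s=2, t=-3   [115*(2) + 71*(-3) = 17]
q=1: r=10, s=-3, t=5   [115*(-3) + 71*(5) = 10]
q=1: r=7, s=5, t=-8   [115*(5) + 71*(-8) = 7]
q=1: r=3, s=-8, t=13   [115*(-8) + 71*(13) = 3]
q=2: r=1, s=21, t=-34   [115*(21) + 71*(-34) = 1]
q=3: r=0, s=-71, t=115   [115*(-71) + 71*(115) = 0]
GCD = 1 with t = -34, so 71*(-34) ≡ 1 (mod 115)
Inverse = -34 mod 115 = 81
Check: 71 * 81 = 5751 ≡ 1 (mod 115)

71^(-1) ≡ 81 (mod 115)


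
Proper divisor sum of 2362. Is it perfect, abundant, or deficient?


Proper divisors: 1, 2, 1181
Sum = 1 + 2 + 1181 = 1184
1184 < 2362 → deficient

s(2362) = 1184 (deficient)


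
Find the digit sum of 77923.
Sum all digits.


7 + 7 + 9 + 2 + 3 = 28


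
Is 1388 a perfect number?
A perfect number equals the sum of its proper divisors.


Proper divisors of 1388: 1, 2, 4, 347, 694
Sum = 1 + 2 + 4 + 347 + 694 = 1048

No, 1388 is not perfect (1048 ≠ 1388)


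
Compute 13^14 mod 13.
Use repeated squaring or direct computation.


13^1 mod 13 = 0
13^2 mod 13 = 0
13^3 mod 13 = 0
13^4 mod 13 = 0
13^5 mod 13 = 0
13^6 mod 13 = 0
13^7 mod 13 = 0
13^8 mod 13 = 0
13^9 mod 13 = 0
13^10 mod 13 = 0
13^11 mod 13 = 0
13^12 mod 13 = 0
13^13 mod 13 = 0
13^14 mod 13 = 0


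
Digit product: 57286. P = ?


5 × 7 × 2 × 8 × 6 = 3360


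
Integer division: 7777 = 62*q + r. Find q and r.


7777 = 62 * 125 + 27
Check: 7750 + 27 = 7777

q = 125, r = 27


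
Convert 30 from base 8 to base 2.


30 (base 8) = 24 (decimal)
24 (decimal) = 11000 (base 2)


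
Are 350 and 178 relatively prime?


Euclidean algorithm:
350 = 1 * 178 + 172
178 = 1 * 172 + 6
172 = 28 * 6 + 4
6 = 1 * 4 + 2
4 = 2 * 2 + 0
GCD(350, 178) = 2

No, not coprime (GCD = 2)


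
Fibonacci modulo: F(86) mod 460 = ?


F(k) mod 460 for k=1..86:
1, 1, 2, 3, 5, 8, 13, 21, 34, 55, 89, 144, 233, 377, 150, 67, 217, 284, 41, 325, 366, 231, 137, 368, 45, 413, 458, 411, 409, 360, 309, 209, 58, 267, 325, 132, 457, 129, 126, 255, 381, 176, 97, 273, 370, 183, 93, 276, 369, 185, 94, 279, 373, 192, 105, 297, 402, 239, 181, 420, 141, 101, 242, 343, 125, 8, 133, 141, 274, 415, 229, 184, 413, 137, 90, 227, 317, 84, 401, 25, 426, 451, 417, 408, 365, 313
F(86) mod 460 = 313


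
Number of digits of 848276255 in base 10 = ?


848276255 has 9 digits in base 10
floor(log10(848276255)) + 1 = floor(8.9285) + 1 = 9

9 digits (base 10)


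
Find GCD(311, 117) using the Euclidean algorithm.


311 = 2 * 117 + 77
117 = 1 * 77 + 40
77 = 1 * 40 + 37
40 = 1 * 37 + 3
37 = 12 * 3 + 1
3 = 3 * 1 + 0
GCD = 1


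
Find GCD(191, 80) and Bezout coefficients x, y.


Tabular extended Euclidean (each row: r = 191*s + 80*t):
r=191, s=1, t=0
r=80, s=0, t=1
q=2: r=31, s=1, t=-2   [191*(1) + 80*(-2) = 31]
q=2: r=18, s=-2, t=5   [191*(-2) + 80*(5) = 18]
q=1: r=13, s=3, t=-7   [191*(3) + 80*(-7) = 13]
q=1: r=5, s=-5, t=12   [191*(-5) + 80*(12) = 5]
q=2: r=3, s=13, t=-31   [191*(13) + 80*(-31) = 3]
q=1: r=2, s=-18, t=43   [191*(-18) + 80*(43) = 2]
q=1: r=1, s=31, t=-74   [191*(31) + 80*(-74) = 1]
q=2: r=0, s=-80, t=191   [191*(-80) + 80*(191) = 0]
GCD = 1; from the row with r=1: x=31, y=-74
Check: 191*(31) + 80*(-74) = 5921 - 5920 = 1

GCD = 1, x = 31, y = -74


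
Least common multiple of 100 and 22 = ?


GCD(100, 22) = 2
LCM = 100*22/2 = 2200/2 = 1100

LCM = 1100


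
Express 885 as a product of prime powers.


885 / 3 = 295
295 / 5 = 59
59 / 59 = 1
885 = 3 × 5 × 59


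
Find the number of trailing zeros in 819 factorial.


floor(819/5) = 163
floor(819/25) = 32
floor(819/125) = 6
floor(819/625) = 1
Total = 202

202 trailing zeros


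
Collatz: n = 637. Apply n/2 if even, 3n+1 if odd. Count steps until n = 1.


637 → 1912 → 956 → 478 → 239 → 718 → 359 → 1078 → 539 → 1618 → 809 → 2428 → 1214 → 607 → 1822 → 911 → 2734 → 1367 → 4102 → 2051 → 6154 → 3077 → 9232 → 4616 → 2308 → 1154 → 577 → 1732 → 866 → 433 → 1300 → 650 → 325 → 976 → 488 → 244 → 122 → 61 → 184 → 92 → 46 → 23 → 70 → 35 → 106 → 53 → 160 → 80 → 40 → 20 → 10 → 5 → 16 → 8 → 4 → 2 → 1
Total steps = 56

56 steps


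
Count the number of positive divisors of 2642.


2642 = 2^1 × 1321^1
d(2642) = (1+1) × (1+1) = 4

4 divisors


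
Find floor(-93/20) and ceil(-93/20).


-93/20 = -4.6500
floor = -5
ceil = -4

floor = -5, ceil = -4


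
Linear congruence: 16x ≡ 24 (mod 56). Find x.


GCD(16, 56) = 8 divides 24
Divide: 2x ≡ 3 (mod 7)
x ≡ 5 (mod 7)


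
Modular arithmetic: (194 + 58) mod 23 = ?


194 + 58 = 252
252 mod 23 = 22


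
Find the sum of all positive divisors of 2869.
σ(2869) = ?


Divisors of 2869: 1, 19, 151, 2869
Sum = 1 + 19 + 151 + 2869 = 3040

σ(2869) = 3040


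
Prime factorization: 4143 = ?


4143 / 3 = 1381
1381 / 1381 = 1
4143 = 3 × 1381


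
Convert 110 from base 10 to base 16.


110 (base 10) = 110 (decimal)
110 (decimal) = 6E (base 16)


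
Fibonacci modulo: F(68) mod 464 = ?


F(k) mod 464 for k=1..68:
1, 1, 2, 3, 5, 8, 13, 21, 34, 55, 89, 144, 233, 377, 146, 59, 205, 264, 5, 269, 274, 79, 353, 432, 321, 289, 146, 435, 117, 88, 205, 293, 34, 327, 361, 224, 121, 345, 2, 347, 349, 232, 117, 349, 2, 351, 353, 240, 129, 369, 34, 403, 437, 376, 349, 261, 146, 407, 89, 32, 121, 153, 274, 427, 237, 200, 437, 173
F(68) mod 464 = 173


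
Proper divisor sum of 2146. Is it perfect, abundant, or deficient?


Proper divisors: 1, 2, 29, 37, 58, 74, 1073
Sum = 1 + 2 + 29 + 37 + 58 + 74 + 1073 = 1274
1274 < 2146 → deficient

s(2146) = 1274 (deficient)


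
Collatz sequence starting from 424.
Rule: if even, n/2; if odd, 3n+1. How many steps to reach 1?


424 → 212 → 106 → 53 → 160 → 80 → 40 → 20 → 10 → 5 → 16 → 8 → 4 → 2 → 1
Total steps = 14

14 steps
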